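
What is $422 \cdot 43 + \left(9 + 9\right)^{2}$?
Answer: $18470$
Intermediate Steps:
$422 \cdot 43 + \left(9 + 9\right)^{2} = 18146 + 18^{2} = 18146 + 324 = 18470$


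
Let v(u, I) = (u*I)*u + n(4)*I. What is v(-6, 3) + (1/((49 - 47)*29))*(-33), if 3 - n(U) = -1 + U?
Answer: 6231/58 ≈ 107.43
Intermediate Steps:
n(U) = 4 - U (n(U) = 3 - (-1 + U) = 3 + (1 - U) = 4 - U)
v(u, I) = I*u² (v(u, I) = (u*I)*u + (4 - 1*4)*I = (I*u)*u + (4 - 4)*I = I*u² + 0*I = I*u² + 0 = I*u²)
v(-6, 3) + (1/((49 - 47)*29))*(-33) = 3*(-6)² + (1/((49 - 47)*29))*(-33) = 3*36 + ((1/29)/2)*(-33) = 108 + ((½)*(1/29))*(-33) = 108 + (1/58)*(-33) = 108 - 33/58 = 6231/58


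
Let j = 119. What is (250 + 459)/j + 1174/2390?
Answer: 917108/142205 ≈ 6.4492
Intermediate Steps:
(250 + 459)/j + 1174/2390 = (250 + 459)/119 + 1174/2390 = 709*(1/119) + 1174*(1/2390) = 709/119 + 587/1195 = 917108/142205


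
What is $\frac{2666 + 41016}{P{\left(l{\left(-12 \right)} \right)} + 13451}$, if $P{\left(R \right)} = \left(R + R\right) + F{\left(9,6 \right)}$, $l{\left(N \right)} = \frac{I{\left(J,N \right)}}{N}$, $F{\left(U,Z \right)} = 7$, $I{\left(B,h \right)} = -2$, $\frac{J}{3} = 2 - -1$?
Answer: $\frac{131046}{40375} \approx 3.2457$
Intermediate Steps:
$J = 9$ ($J = 3 \left(2 - -1\right) = 3 \left(2 + 1\right) = 3 \cdot 3 = 9$)
$l{\left(N \right)} = - \frac{2}{N}$
$P{\left(R \right)} = 7 + 2 R$ ($P{\left(R \right)} = \left(R + R\right) + 7 = 2 R + 7 = 7 + 2 R$)
$\frac{2666 + 41016}{P{\left(l{\left(-12 \right)} \right)} + 13451} = \frac{2666 + 41016}{\left(7 + 2 \left(- \frac{2}{-12}\right)\right) + 13451} = \frac{43682}{\left(7 + 2 \left(\left(-2\right) \left(- \frac{1}{12}\right)\right)\right) + 13451} = \frac{43682}{\left(7 + 2 \cdot \frac{1}{6}\right) + 13451} = \frac{43682}{\left(7 + \frac{1}{3}\right) + 13451} = \frac{43682}{\frac{22}{3} + 13451} = \frac{43682}{\frac{40375}{3}} = 43682 \cdot \frac{3}{40375} = \frac{131046}{40375}$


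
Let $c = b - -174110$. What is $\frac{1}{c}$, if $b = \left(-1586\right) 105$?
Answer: $\frac{1}{7580} \approx 0.00013193$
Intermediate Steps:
$b = -166530$
$c = 7580$ ($c = -166530 - -174110 = -166530 + 174110 = 7580$)
$\frac{1}{c} = \frac{1}{7580}$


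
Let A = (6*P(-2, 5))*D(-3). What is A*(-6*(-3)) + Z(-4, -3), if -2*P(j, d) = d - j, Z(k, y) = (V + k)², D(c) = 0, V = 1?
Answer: 9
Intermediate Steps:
Z(k, y) = (1 + k)²
P(j, d) = j/2 - d/2 (P(j, d) = -(d - j)/2 = j/2 - d/2)
A = 0 (A = (6*((½)*(-2) - ½*5))*0 = (6*(-1 - 5/2))*0 = (6*(-7/2))*0 = -21*0 = 0)
A*(-6*(-3)) + Z(-4, -3) = 0*(-6*(-3)) + (1 - 4)² = 0*18 + (-3)² = 0 + 9 = 9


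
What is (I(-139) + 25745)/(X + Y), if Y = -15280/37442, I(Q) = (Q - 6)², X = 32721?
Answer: 875581170/612562201 ≈ 1.4294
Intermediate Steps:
I(Q) = (-6 + Q)²
Y = -7640/18721 (Y = -15280*1/37442 = -7640/18721 ≈ -0.40810)
(I(-139) + 25745)/(X + Y) = ((-6 - 139)² + 25745)/(32721 - 7640/18721) = ((-145)² + 25745)/(612562201/18721) = (21025 + 25745)*(18721/612562201) = 46770*(18721/612562201) = 875581170/612562201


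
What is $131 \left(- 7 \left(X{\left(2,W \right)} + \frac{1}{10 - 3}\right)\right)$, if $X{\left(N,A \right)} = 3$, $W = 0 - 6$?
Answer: $-2882$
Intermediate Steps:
$W = -6$ ($W = 0 - 6 = -6$)
$131 \left(- 7 \left(X{\left(2,W \right)} + \frac{1}{10 - 3}\right)\right) = 131 \left(- 7 \left(3 + \frac{1}{10 - 3}\right)\right) = 131 \left(- 7 \left(3 + \frac{1}{7}\right)\right) = 131 \left(\left(-7\right) \frac{22}{7}\right) = 131 \left(-22\right) = -2882$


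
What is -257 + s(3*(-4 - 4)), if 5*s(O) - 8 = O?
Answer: -1301/5 ≈ -260.20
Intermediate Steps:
s(O) = 8/5 + O/5
-257 + s(3*(-4 - 4)) = -257 + (8/5 + (3*(-4 - 4))/5) = -257 + (8/5 + (3*(-8))/5) = -257 + (8/5 + (⅕)*(-24)) = -257 + (8/5 - 24/5) = -257 - 16/5 = -1301/5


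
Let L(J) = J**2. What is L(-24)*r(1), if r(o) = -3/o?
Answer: -1728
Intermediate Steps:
L(-24)*r(1) = (-24)**2*(-3/1) = 576*(-3*1) = 576*(-3) = -1728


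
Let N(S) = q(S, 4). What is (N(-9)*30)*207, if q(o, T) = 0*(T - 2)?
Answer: 0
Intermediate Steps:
q(o, T) = 0 (q(o, T) = 0*(-2 + T) = 0)
N(S) = 0
(N(-9)*30)*207 = (0*30)*207 = 0*207 = 0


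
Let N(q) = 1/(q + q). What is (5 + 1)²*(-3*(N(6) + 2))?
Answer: -225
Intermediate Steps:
N(q) = 1/(2*q)
(5 + 1)²*(-3*(N(6) + 2)) = (5 + 1)²*(-3*((½)/6 + 2)) = 6²*(-3*((½)*(⅙) + 2)) = 36*(-3*(1/12 + 2)) = 36*(-3*25/12) = 36*(-25/4) = -225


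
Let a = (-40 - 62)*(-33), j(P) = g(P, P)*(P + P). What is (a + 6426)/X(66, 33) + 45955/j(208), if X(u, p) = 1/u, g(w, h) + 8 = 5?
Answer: 62038577/96 ≈ 6.4624e+5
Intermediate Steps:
g(w, h) = -3 (g(w, h) = -8 + 5 = -3)
j(P) = -6*P (j(P) = -3*(P + P) = -6*P)
a = 3366 (a = -102*(-33) = 3366)
(a + 6426)/X(66, 33) + 45955/j(208) = (3366 + 6426)/(1/66) + 45955/((-6*208)) = 9792/(1/66) + 45955/(-1248) = 9792*66 + 45955*(-1/1248) = 646272 - 3535/96 = 62038577/96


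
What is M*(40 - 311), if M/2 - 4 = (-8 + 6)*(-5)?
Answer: -7588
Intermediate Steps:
M = 28 (M = 8 + 2*((-8 + 6)*(-5)) = 8 + 2*(-2*(-5)) = 8 + 2*10 = 8 + 20 = 28)
M*(40 - 311) = 28*(40 - 311) = 28*(-271) = -7588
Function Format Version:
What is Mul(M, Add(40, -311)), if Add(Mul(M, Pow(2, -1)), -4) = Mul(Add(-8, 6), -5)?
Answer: -7588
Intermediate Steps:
M = 28 (M = Add(8, Mul(2, Mul(Add(-8, 6), -5))) = Add(8, Mul(2, Mul(-2, -5))) = Add(8, Mul(2, 10)) = Add(8, 20) = 28)
Mul(M, Add(40, -311)) = Mul(28, Add(40, -311)) = Mul(28, -271) = -7588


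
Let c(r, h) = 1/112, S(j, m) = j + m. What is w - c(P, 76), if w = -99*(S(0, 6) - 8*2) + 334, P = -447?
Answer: 148287/112 ≈ 1324.0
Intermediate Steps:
c(r, h) = 1/112
w = 1324 (w = -99*((0 + 6) - 8*2) + 334 = -99*(6 - 16) + 334 = -99*(-10) + 334 = 990 + 334 = 1324)
w - c(P, 76) = 1324 - 1*1/112 = 1324 - 1/112 = 148287/112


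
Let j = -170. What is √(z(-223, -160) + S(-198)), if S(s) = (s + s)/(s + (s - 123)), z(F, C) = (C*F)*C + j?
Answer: I*√170863740294/173 ≈ 2389.3*I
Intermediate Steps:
z(F, C) = -170 + F*C² (z(F, C) = (C*F)*C - 170 = F*C² - 170 = -170 + F*C²)
S(s) = 2*s/(-123 + 2*s) (S(s) = (2*s)/(s + (-123 + s)) = (2*s)/(-123 + 2*s) = 2*s/(-123 + 2*s))
√(z(-223, -160) + S(-198)) = √((-170 - 223*(-160)²) + 2*(-198)/(-123 + 2*(-198))) = √((-170 - 223*25600) + 2*(-198)/(-123 - 396)) = √((-170 - 5708800) + 2*(-198)/(-519)) = √(-5708970 + 2*(-198)*(-1/519)) = √(-5708970 + 132/173) = √(-987651678/173) = I*√170863740294/173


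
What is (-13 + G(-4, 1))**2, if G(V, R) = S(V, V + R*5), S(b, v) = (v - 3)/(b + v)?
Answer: 1369/9 ≈ 152.11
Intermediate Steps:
S(b, v) = (-3 + v)/(b + v)
G(V, R) = (-3 + V + 5*R)/(2*V + 5*R) (G(V, R) = (-3 + (V + R*5))/(V + (V + R*5)) = (-3 + (V + 5*R))/(V + (V + 5*R)) = (-3 + V + 5*R)/(2*V + 5*R))
(-13 + G(-4, 1))**2 = (-13 + (-3 - 4 + 5*1)/(2*(-4) + 5*1))**2 = (-13 + (-3 - 4 + 5)/(-8 + 5))**2 = (-13 - 2/(-3))**2 = (-13 - 1/3*(-2))**2 = (-13 + 2/3)**2 = (-37/3)**2 = 1369/9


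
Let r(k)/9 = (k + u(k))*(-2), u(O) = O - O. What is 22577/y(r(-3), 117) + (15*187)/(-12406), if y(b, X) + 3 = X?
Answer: 69942623/353571 ≈ 197.82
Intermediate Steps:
u(O) = 0
r(k) = -18*k (r(k) = 9*((k + 0)*(-2)) = 9*(k*(-2)) = 9*(-2*k) = -18*k)
y(b, X) = -3 + X
22577/y(r(-3), 117) + (15*187)/(-12406) = 22577/(-3 + 117) + (15*187)/(-12406) = 22577/114 + 2805*(-1/12406) = 22577*(1/114) - 2805/12406 = 22577/114 - 2805/12406 = 69942623/353571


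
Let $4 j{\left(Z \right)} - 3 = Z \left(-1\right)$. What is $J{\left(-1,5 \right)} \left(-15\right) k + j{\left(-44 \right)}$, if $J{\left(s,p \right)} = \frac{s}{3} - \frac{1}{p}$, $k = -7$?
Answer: $- \frac{177}{4} \approx -44.25$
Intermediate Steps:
$J{\left(s,p \right)} = - \frac{1}{p} + \frac{s}{3}$ ($J{\left(s,p \right)} = s \frac{1}{3} - \frac{1}{p} = \frac{s}{3} - \frac{1}{p} = - \frac{1}{p} + \frac{s}{3}$)
$j{\left(Z \right)} = \frac{3}{4} - \frac{Z}{4}$ ($j{\left(Z \right)} = \frac{3}{4} + \frac{Z \left(-1\right)}{4} = \frac{3}{4} + \frac{\left(-1\right) Z}{4} = \frac{3}{4} - \frac{Z}{4}$)
$J{\left(-1,5 \right)} \left(-15\right) k + j{\left(-44 \right)} = \left(- \frac{1}{5} + \frac{1}{3} \left(-1\right)\right) \left(-15\right) \left(-7\right) + \left(\frac{3}{4} - -11\right) = \left(\left(-1\right) \frac{1}{5} - \frac{1}{3}\right) \left(-15\right) \left(-7\right) + \left(\frac{3}{4} + 11\right) = \left(- \frac{1}{5} - \frac{1}{3}\right) \left(-15\right) \left(-7\right) + \frac{47}{4} = \left(- \frac{8}{15}\right) \left(-15\right) \left(-7\right) + \frac{47}{4} = 8 \left(-7\right) + \frac{47}{4} = -56 + \frac{47}{4} = - \frac{177}{4}$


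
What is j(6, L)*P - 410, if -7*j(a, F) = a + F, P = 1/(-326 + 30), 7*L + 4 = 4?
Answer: -424757/1036 ≈ -410.00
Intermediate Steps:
L = 0 (L = -4/7 + (⅐)*4 = -4/7 + 4/7 = 0)
P = -1/296 (P = 1/(-296) = -1/296 ≈ -0.0033784)
j(a, F) = -F/7 - a/7 (j(a, F) = -(a + F)/7 = -(F + a)/7 = -F/7 - a/7)
j(6, L)*P - 410 = (-⅐*0 - ⅐*6)*(-1/296) - 410 = (0 - 6/7)*(-1/296) - 410 = -6/7*(-1/296) - 410 = 3/1036 - 410 = -424757/1036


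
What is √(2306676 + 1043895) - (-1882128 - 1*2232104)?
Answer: 4114232 + 7*√68379 ≈ 4.1161e+6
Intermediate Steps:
√(2306676 + 1043895) - (-1882128 - 1*2232104) = √3350571 - (-1882128 - 2232104) = 7*√68379 - 1*(-4114232) = 7*√68379 + 4114232 = 4114232 + 7*√68379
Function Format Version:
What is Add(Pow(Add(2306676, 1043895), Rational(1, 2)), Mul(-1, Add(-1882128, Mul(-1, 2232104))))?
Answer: Add(4114232, Mul(7, Pow(68379, Rational(1, 2)))) ≈ 4.1161e+6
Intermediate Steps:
Add(Pow(Add(2306676, 1043895), Rational(1, 2)), Mul(-1, Add(-1882128, Mul(-1, 2232104)))) = Add(Pow(3350571, Rational(1, 2)), Mul(-1, Add(-1882128, -2232104))) = Add(Mul(7, Pow(68379, Rational(1, 2))), Mul(-1, -4114232)) = Add(Mul(7, Pow(68379, Rational(1, 2))), 4114232) = Add(4114232, Mul(7, Pow(68379, Rational(1, 2))))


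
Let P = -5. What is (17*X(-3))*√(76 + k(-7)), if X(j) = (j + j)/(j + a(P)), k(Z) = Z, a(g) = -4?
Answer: 102*√69/7 ≈ 121.04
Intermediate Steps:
X(j) = 2*j/(-4 + j) (X(j) = (j + j)/(j - 4) = (2*j)/(-4 + j) = 2*j/(-4 + j))
(17*X(-3))*√(76 + k(-7)) = (17*(2*(-3)/(-4 - 3)))*√(76 - 7) = (17*(2*(-3)/(-7)))*√69 = (17*(2*(-3)*(-⅐)))*√69 = (17*(6/7))*√69 = 102*√69/7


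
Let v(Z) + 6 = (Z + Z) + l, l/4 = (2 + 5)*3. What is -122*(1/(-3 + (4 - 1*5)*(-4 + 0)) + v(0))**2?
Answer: -761402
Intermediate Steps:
l = 84 (l = 4*((2 + 5)*3) = 4*(7*3) = 4*21 = 84)
v(Z) = 78 + 2*Z (v(Z) = -6 + ((Z + Z) + 84) = -6 + (2*Z + 84) = -6 + (84 + 2*Z) = 78 + 2*Z)
-122*(1/(-3 + (4 - 1*5)*(-4 + 0)) + v(0))**2 = -122*(1/(-3 + (4 - 1*5)*(-4 + 0)) + (78 + 2*0))**2 = -122*(1/(-3 + (4 - 5)*(-4)) + (78 + 0))**2 = -122*(1/(-3 - 1*(-4)) + 78)**2 = -122*(1/(-3 + 4) + 78)**2 = -122*(1/1 + 78)**2 = -122*(1 + 78)**2 = -122*79**2 = -122*6241 = -761402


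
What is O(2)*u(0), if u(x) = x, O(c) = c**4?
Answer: 0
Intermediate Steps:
O(2)*u(0) = 2**4*0 = 16*0 = 0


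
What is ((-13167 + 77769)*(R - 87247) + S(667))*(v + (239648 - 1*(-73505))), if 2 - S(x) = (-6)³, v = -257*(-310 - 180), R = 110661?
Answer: 664153189884018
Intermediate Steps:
v = 125930 (v = -257*(-490) = 125930)
S(x) = 218 (S(x) = 2 - 1*(-6)³ = 2 - 1*(-216) = 2 + 216 = 218)
((-13167 + 77769)*(R - 87247) + S(667))*(v + (239648 - 1*(-73505))) = ((-13167 + 77769)*(110661 - 87247) + 218)*(125930 + (239648 - 1*(-73505))) = (64602*23414 + 218)*(125930 + (239648 + 73505)) = (1512591228 + 218)*(125930 + 313153) = 1512591446*439083 = 664153189884018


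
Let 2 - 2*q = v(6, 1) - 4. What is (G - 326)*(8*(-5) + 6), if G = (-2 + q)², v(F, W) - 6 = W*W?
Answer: 21743/2 ≈ 10872.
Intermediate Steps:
v(F, W) = 6 + W² (v(F, W) = 6 + W*W = 6 + W²)
q = -½ (q = 1 - ((6 + 1²) - 4)/2 = 1 - ((6 + 1) - 4)/2 = 1 - (7 - 4)/2 = 1 - ½*3 = 1 - 3/2 = -½ ≈ -0.50000)
G = 25/4 (G = (-2 - ½)² = (-5/2)² = 25/4 ≈ 6.2500)
(G - 326)*(8*(-5) + 6) = (25/4 - 326)*(8*(-5) + 6) = -1279*(-40 + 6)/4 = -1279/4*(-34) = 21743/2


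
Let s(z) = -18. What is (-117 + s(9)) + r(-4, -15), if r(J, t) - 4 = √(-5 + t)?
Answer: -131 + 2*I*√5 ≈ -131.0 + 4.4721*I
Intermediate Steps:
r(J, t) = 4 + √(-5 + t)
(-117 + s(9)) + r(-4, -15) = (-117 - 18) + (4 + √(-5 - 15)) = -135 + (4 + √(-20)) = -135 + (4 + 2*I*√5) = -131 + 2*I*√5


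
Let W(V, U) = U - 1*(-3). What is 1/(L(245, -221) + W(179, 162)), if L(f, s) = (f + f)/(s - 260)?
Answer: 481/78875 ≈ 0.0060983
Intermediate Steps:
W(V, U) = 3 + U (W(V, U) = U + 3 = 3 + U)
L(f, s) = 2*f/(-260 + s) (L(f, s) = (2*f)/(-260 + s) = 2*f/(-260 + s))
1/(L(245, -221) + W(179, 162)) = 1/(2*245/(-260 - 221) + (3 + 162)) = 1/(2*245/(-481) + 165) = 1/(2*245*(-1/481) + 165) = 1/(-490/481 + 165) = 1/(78875/481) = 481/78875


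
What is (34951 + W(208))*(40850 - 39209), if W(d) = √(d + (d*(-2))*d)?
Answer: 57354591 + 6564*I*√5395 ≈ 5.7355e+7 + 4.8213e+5*I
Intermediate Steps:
W(d) = √(d - 2*d²) (W(d) = √(d + (-2*d)*d) = √(d - 2*d²))
(34951 + W(208))*(40850 - 39209) = (34951 + √(208*(1 - 2*208)))*(40850 - 39209) = (34951 + √(208*(1 - 416)))*1641 = (34951 + √(208*(-415)))*1641 = (34951 + √(-86320))*1641 = (34951 + 4*I*√5395)*1641 = 57354591 + 6564*I*√5395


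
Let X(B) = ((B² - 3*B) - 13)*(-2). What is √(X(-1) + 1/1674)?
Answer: √5604738/558 ≈ 4.2427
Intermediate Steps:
X(B) = 26 - 2*B² + 6*B (X(B) = (-13 + B² - 3*B)*(-2) = 26 - 2*B² + 6*B)
√(X(-1) + 1/1674) = √((26 - 2*(-1)² + 6*(-1)) + 1/1674) = √((26 - 2*1 - 6) + 1/1674) = √((26 - 2 - 6) + 1/1674) = √(18 + 1/1674) = √(30133/1674) = √5604738/558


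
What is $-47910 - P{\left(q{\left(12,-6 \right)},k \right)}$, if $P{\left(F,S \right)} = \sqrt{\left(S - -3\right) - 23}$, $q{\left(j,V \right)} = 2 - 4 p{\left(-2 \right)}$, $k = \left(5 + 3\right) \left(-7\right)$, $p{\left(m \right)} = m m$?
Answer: $-47910 - 2 i \sqrt{19} \approx -47910.0 - 8.7178 i$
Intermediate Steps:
$p{\left(m \right)} = m^{2}$
$k = -56$ ($k = 8 \left(-7\right) = -56$)
$q{\left(j,V \right)} = -14$ ($q{\left(j,V \right)} = 2 - 4 \left(-2\right)^{2} = 2 - 16 = -14$)
$P{\left(F,S \right)} = \sqrt{-20 + S}$ ($P{\left(F,S \right)} = \sqrt{\left(S + 3\right) - 23} = \sqrt{\left(3 + S\right) - 23} = \sqrt{-20 + S}$)
$-47910 - P{\left(q{\left(12,-6 \right)},k \right)} = -47910 - \sqrt{-20 - 56} = -47910 - \sqrt{-76} = -47910 - 2 i \sqrt{19}$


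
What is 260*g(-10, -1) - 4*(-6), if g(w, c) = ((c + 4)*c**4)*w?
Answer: -7776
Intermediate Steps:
g(w, c) = w*c**4*(4 + c) (g(w, c) = ((4 + c)*c**4)*w = (c**4*(4 + c))*w = w*c**4*(4 + c))
260*g(-10, -1) - 4*(-6) = 260*(-10*(-1)**4*(4 - 1)) - 4*(-6) = 260*(-10*1*3) + 24 = 260*(-30) + 24 = -7800 + 24 = -7776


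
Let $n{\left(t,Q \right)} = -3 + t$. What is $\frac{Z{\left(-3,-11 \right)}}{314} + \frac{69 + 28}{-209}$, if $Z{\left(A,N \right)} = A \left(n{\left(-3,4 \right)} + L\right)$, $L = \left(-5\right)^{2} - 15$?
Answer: $- \frac{16483}{32813} \approx -0.50233$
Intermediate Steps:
$L = 10$ ($L = 25 - 15 = 10$)
$Z{\left(A,N \right)} = 4 A$ ($Z{\left(A,N \right)} = A \left(\left(-3 - 3\right) + 10\right) = A \left(-6 + 10\right) = A 4 = 4 A$)
$\frac{Z{\left(-3,-11 \right)}}{314} + \frac{69 + 28}{-209} = \frac{4 \left(-3\right)}{314} + \frac{69 + 28}{-209} = \left(-12\right) \frac{1}{314} + 97 \left(- \frac{1}{209}\right) = - \frac{6}{157} - \frac{97}{209} = - \frac{16483}{32813}$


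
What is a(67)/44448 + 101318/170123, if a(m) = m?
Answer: 4514780705/7561627104 ≈ 0.59706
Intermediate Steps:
a(67)/44448 + 101318/170123 = 67/44448 + 101318/170123 = 4514780705/7561627104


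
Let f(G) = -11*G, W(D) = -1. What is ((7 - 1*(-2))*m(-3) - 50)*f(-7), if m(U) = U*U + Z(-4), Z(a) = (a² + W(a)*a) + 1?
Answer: 16940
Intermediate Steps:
Z(a) = 1 + a² - a (Z(a) = (a² - a) + 1 = 1 + a² - a)
m(U) = 21 + U² (m(U) = U*U + (1 + (-4)² - 1*(-4)) = U² + (1 + 16 + 4) = U² + 21 = 21 + U²)
((7 - 1*(-2))*m(-3) - 50)*f(-7) = ((7 - 1*(-2))*(21 + (-3)²) - 50)*(-11*(-7)) = ((7 + 2)*(21 + 9) - 50)*77 = (9*30 - 50)*77 = (270 - 50)*77 = 220*77 = 16940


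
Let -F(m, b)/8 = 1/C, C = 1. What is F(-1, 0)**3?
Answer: -512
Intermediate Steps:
F(m, b) = -8 (F(m, b) = -8/1 = -8)
F(-1, 0)**3 = (-8)**3 = -512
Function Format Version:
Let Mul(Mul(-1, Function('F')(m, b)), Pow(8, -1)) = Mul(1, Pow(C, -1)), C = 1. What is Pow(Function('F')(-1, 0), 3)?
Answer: -512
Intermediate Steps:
Function('F')(m, b) = -8 (Function('F')(m, b) = Mul(-8, Mul(1, Pow(1, -1))) = Mul(-8, Mul(1, 1)) = Mul(-8, 1) = -8)
Pow(Function('F')(-1, 0), 3) = Pow(-8, 3) = -512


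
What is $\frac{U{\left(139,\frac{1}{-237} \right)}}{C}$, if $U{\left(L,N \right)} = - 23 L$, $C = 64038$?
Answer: $- \frac{3197}{64038} \approx -0.049923$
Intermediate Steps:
$\frac{U{\left(139,\frac{1}{-237} \right)}}{C} = \frac{\left(-23\right) 139}{64038} = \left(-3197\right) \frac{1}{64038} = - \frac{3197}{64038}$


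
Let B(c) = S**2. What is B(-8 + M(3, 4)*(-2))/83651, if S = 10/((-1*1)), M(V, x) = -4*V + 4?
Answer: 100/83651 ≈ 0.0011954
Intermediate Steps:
M(V, x) = 4 - 4*V
S = -10 (S = 10/(-1) = 10*(-1) = -10)
B(c) = 100 (B(c) = (-10)**2 = 100)
B(-8 + M(3, 4)*(-2))/83651 = 100/83651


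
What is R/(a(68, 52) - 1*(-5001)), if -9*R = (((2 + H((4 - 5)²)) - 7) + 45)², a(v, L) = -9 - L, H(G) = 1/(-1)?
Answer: -13/380 ≈ -0.034211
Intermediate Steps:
H(G) = -1
R = -169 (R = -(((2 - 1) - 7) + 45)²/9 = -((1 - 7) + 45)²/9 = -(-6 + 45)²/9 = -⅑*39² = -⅑*1521 = -169)
R/(a(68, 52) - 1*(-5001)) = -169/((-9 - 1*52) - 1*(-5001)) = -169/((-9 - 52) + 5001) = -169/(-61 + 5001) = -169/4940 = -169*1/4940 = -13/380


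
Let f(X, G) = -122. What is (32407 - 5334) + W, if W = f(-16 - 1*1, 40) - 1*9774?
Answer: 17177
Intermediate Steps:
W = -9896 (W = -122 - 1*9774 = -122 - 9774 = -9896)
(32407 - 5334) + W = (32407 - 5334) - 9896 = 27073 - 9896 = 17177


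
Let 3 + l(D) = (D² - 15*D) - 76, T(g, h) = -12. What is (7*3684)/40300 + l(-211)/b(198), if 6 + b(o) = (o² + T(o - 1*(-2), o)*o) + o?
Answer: 47887231/24865100 ≈ 1.9259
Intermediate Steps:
b(o) = -6 + o² - 11*o (b(o) = -6 + ((o² - 12*o) + o) = -6 + (o² - 11*o) = -6 + o² - 11*o)
l(D) = -79 + D² - 15*D (l(D) = -3 + ((D² - 15*D) - 76) = -3 + (-76 + D² - 15*D) = -79 + D² - 15*D)
(7*3684)/40300 + l(-211)/b(198) = (7*3684)/40300 + (-79 + (-211)² - 15*(-211))/(-6 + 198² - 11*198) = 25788*(1/40300) + (-79 + 44521 + 3165)/(-6 + 39204 - 2178) = 6447/10075 + 47607/37020 = 6447/10075 + 47607*(1/37020) = 6447/10075 + 15869/12340 = 47887231/24865100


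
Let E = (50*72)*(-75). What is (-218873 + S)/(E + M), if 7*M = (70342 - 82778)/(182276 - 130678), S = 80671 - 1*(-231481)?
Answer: -16845534447/48760116218 ≈ -0.34548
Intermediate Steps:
S = 312152 (S = 80671 + 231481 = 312152)
E = -270000 (E = 3600*(-75) = -270000)
M = -6218/180593 (M = ((70342 - 82778)/(182276 - 130678))/7 = (-12436/51598)/7 = (-12436*1/51598)/7 = (⅐)*(-6218/25799) = -6218/180593 ≈ -0.034431)
(-218873 + S)/(E + M) = (-218873 + 312152)/(-270000 - 6218/180593) = 93279/(-48760116218/180593) = 93279*(-180593/48760116218) = -16845534447/48760116218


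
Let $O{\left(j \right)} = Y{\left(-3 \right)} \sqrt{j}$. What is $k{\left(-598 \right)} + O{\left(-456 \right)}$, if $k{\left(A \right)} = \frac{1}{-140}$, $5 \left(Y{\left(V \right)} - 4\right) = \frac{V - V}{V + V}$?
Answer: $- \frac{1}{140} + 8 i \sqrt{114} \approx -0.0071429 + 85.417 i$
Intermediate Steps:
$Y{\left(V \right)} = 4$ ($Y{\left(V \right)} = 4 + \frac{\left(V - V\right) \frac{1}{V + V}}{5} = 4 + \frac{0 \frac{1}{2 V}}{5} = 4 + \frac{1}{5} \cdot 0 = 4 + 0 = 4$)
$k{\left(A \right)} = - \frac{1}{140}$
$O{\left(j \right)} = 4 \sqrt{j}$
$k{\left(-598 \right)} + O{\left(-456 \right)} = - \frac{1}{140} + 4 \sqrt{-456} = - \frac{1}{140} + 4 \cdot 2 i \sqrt{114} = - \frac{1}{140} + 8 i \sqrt{114}$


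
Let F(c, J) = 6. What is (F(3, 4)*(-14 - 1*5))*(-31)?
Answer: 3534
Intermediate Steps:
(F(3, 4)*(-14 - 1*5))*(-31) = (6*(-14 - 1*5))*(-31) = (6*(-14 - 5))*(-31) = (6*(-19))*(-31) = -114*(-31) = 3534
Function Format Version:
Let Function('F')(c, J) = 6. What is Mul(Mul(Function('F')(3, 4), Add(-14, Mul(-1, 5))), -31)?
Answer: 3534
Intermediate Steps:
Mul(Mul(Function('F')(3, 4), Add(-14, Mul(-1, 5))), -31) = Mul(Mul(6, Add(-14, Mul(-1, 5))), -31) = Mul(Mul(6, Add(-14, -5)), -31) = Mul(Mul(6, -19), -31) = Mul(-114, -31) = 3534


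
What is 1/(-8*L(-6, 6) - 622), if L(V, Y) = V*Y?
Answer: -1/334 ≈ -0.0029940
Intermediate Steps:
1/(-8*L(-6, 6) - 622) = 1/(-(-48)*6 - 622) = 1/(-8*(-36) - 622) = 1/(288 - 622) = 1/(-334) = -1/334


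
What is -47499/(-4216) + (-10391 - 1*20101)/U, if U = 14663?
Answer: 1665465/181288 ≈ 9.1868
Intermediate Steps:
-47499/(-4216) + (-10391 - 1*20101)/U = -47499/(-4216) + (-10391 - 1*20101)/14663 = -47499*(-1/4216) + (-10391 - 20101)*(1/14663) = 47499/4216 - 30492*1/14663 = 47499/4216 - 2772/1333 = 1665465/181288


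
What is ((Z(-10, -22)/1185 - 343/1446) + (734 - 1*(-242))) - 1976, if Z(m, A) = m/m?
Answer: -190435001/190390 ≈ -1000.2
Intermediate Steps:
Z(m, A) = 1
((Z(-10, -22)/1185 - 343/1446) + (734 - 1*(-242))) - 1976 = ((1/1185 - 343/1446) + (734 - 1*(-242))) - 1976 = ((1*(1/1185) - 343*1/1446) + (734 + 242)) - 1976 = ((1/1185 - 343/1446) + 976) - 1976 = (-45001/190390 + 976) - 1976 = 185775639/190390 - 1976 = -190435001/190390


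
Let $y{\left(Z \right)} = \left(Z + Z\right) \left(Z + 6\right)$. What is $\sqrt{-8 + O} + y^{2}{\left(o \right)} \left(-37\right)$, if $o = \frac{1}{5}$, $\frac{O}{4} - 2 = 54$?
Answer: $- \frac{142228}{625} + 6 \sqrt{6} \approx -212.87$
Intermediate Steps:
$O = 224$ ($O = 8 + 4 \cdot 54 = 8 + 216 = 224$)
$o = \frac{1}{5} \approx 0.2$
$y{\left(Z \right)} = 2 Z \left(6 + Z\right)$
$\sqrt{-8 + O} + y^{2}{\left(o \right)} \left(-37\right) = \sqrt{-8 + 224} + \left(2 \cdot \frac{1}{5} \left(6 + \frac{1}{5}\right)\right)^{2} \left(-37\right) = \sqrt{216} + \left(2 \cdot \frac{1}{5} \cdot \frac{31}{5}\right)^{2} \left(-37\right) = 6 \sqrt{6} + \left(\frac{62}{25}\right)^{2} \left(-37\right) = 6 \sqrt{6} + \frac{3844}{625} \left(-37\right) = 6 \sqrt{6} - \frac{142228}{625} = - \frac{142228}{625} + 6 \sqrt{6}$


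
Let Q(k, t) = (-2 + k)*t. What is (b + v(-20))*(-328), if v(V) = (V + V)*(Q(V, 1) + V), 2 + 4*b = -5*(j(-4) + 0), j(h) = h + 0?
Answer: -552516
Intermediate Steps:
Q(k, t) = t*(-2 + k)
j(h) = h
b = 9/2 (b = -½ + (-5*(-4 + 0))/4 = -½ + (-5*(-4))/4 = -½ + (¼)*20 = -½ + 5 = 9/2 ≈ 4.5000)
v(V) = 2*V*(-2 + 2*V) (v(V) = (V + V)*(1*(-2 + V) + V) = (2*V)*((-2 + V) + V) = (2*V)*(-2 + 2*V) = 2*V*(-2 + 2*V))
(b + v(-20))*(-328) = (9/2 + 4*(-20)*(-1 - 20))*(-328) = (9/2 + 4*(-20)*(-21))*(-328) = (9/2 + 1680)*(-328) = (3369/2)*(-328) = -552516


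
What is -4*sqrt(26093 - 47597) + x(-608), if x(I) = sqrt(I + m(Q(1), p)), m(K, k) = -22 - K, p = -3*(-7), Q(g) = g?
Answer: I*(sqrt(631) - 128*sqrt(21)) ≈ -561.45*I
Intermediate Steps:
p = 21
x(I) = sqrt(-23 + I) (x(I) = sqrt(I + (-22 - 1*1)) = sqrt(I + (-22 - 1)) = sqrt(I - 23) = sqrt(-23 + I))
-4*sqrt(26093 - 47597) + x(-608) = -4*sqrt(26093 - 47597) + sqrt(-23 - 608) = -128*I*sqrt(21) + sqrt(-631) = -128*I*sqrt(21) + I*sqrt(631) = I*sqrt(631) - 128*I*sqrt(21)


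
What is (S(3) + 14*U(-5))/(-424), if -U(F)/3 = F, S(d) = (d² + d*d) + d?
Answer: -231/424 ≈ -0.54481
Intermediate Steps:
S(d) = d + 2*d² (S(d) = (d² + d²) + d = 2*d² + d = d + 2*d²)
U(F) = -3*F
(S(3) + 14*U(-5))/(-424) = (3*(1 + 2*3) + 14*(-3*(-5)))/(-424) = (3*(1 + 6) + 14*15)*(-1/424) = (3*7 + 210)*(-1/424) = (21 + 210)*(-1/424) = 231*(-1/424) = -231/424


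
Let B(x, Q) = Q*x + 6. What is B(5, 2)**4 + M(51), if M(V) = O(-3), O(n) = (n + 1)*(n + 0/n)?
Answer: 65542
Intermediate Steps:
B(x, Q) = 6 + Q*x
O(n) = n*(1 + n) (O(n) = (1 + n)*(n + 0) = (1 + n)*n = n*(1 + n))
M(V) = 6 (M(V) = -3*(1 - 3) = -3*(-2) = 6)
B(5, 2)**4 + M(51) = (6 + 2*5)**4 + 6 = (6 + 10)**4 + 6 = 16**4 + 6 = 65536 + 6 = 65542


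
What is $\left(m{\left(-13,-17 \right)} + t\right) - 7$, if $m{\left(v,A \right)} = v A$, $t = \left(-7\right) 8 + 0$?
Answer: $158$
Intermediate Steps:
$t = -56$ ($t = -56 + 0 = -56$)
$m{\left(v,A \right)} = A v$
$\left(m{\left(-13,-17 \right)} + t\right) - 7 = \left(\left(-17\right) \left(-13\right) - 56\right) - 7 = \left(221 - 56\right) - 7 = 165 - 7 = 158$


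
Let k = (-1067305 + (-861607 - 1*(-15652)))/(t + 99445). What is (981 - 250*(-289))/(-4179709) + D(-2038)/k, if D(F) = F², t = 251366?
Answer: -1522536198928181404/1999217510335 ≈ -7.6157e+5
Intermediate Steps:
k = -1913260/350811 (k = (-1067305 + (-861607 - 1*(-15652)))/(251366 + 99445) = (-1067305 + (-861607 + 15652))/350811 = (-1067305 - 845955)*(1/350811) = -1913260*1/350811 = -1913260/350811 ≈ -5.4538)
(981 - 250*(-289))/(-4179709) + D(-2038)/k = (981 - 250*(-289))/(-4179709) + (-2038)²/(-1913260/350811) = (981 + 72250)*(-1/4179709) + 4153444*(-350811/1913260) = 73231*(-1/4179709) - 364268460771/478315 = -73231/4179709 - 364268460771/478315 = -1522536198928181404/1999217510335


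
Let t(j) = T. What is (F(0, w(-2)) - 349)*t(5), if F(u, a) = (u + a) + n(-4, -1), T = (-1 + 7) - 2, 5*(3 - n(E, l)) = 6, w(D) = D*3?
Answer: -7064/5 ≈ -1412.8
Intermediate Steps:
w(D) = 3*D
n(E, l) = 9/5 (n(E, l) = 3 - ⅕*6 = 3 - 6/5 = 9/5)
T = 4 (T = 6 - 2 = 4)
t(j) = 4
F(u, a) = 9/5 + a + u (F(u, a) = (u + a) + 9/5 = (a + u) + 9/5 = 9/5 + a + u)
(F(0, w(-2)) - 349)*t(5) = ((9/5 + 3*(-2) + 0) - 349)*4 = ((9/5 - 6 + 0) - 349)*4 = (-21/5 - 349)*4 = -1766/5*4 = -7064/5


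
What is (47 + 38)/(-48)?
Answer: -85/48 ≈ -1.7708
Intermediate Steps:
(47 + 38)/(-48) = -1/48*85 = -85/48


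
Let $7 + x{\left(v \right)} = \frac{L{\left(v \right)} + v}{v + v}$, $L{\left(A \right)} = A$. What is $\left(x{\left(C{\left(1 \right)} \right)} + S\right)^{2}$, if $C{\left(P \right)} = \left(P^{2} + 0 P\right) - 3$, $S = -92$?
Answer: $9604$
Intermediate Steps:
$C{\left(P \right)} = -3 + P^{2}$ ($C{\left(P \right)} = \left(P^{2} + 0\right) - 3 = P^{2} - 3 = -3 + P^{2}$)
$x{\left(v \right)} = -6$ ($x{\left(v \right)} = -7 + \frac{v + v}{v + v} = -7 + \frac{2 v}{2 v} = -7 + 2 v \frac{1}{2 v} = -7 + 1 = -6$)
$\left(x{\left(C{\left(1 \right)} \right)} + S\right)^{2} = \left(-6 - 92\right)^{2} = \left(-98\right)^{2} = 9604$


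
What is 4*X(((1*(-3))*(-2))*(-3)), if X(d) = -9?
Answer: -36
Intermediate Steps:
4*X(((1*(-3))*(-2))*(-3)) = 4*(-9) = -36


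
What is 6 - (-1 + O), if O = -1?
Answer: 8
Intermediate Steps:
6 - (-1 + O) = 6 - (-1 - 1) = 6 - 1*(-2) = 6 + 2 = 8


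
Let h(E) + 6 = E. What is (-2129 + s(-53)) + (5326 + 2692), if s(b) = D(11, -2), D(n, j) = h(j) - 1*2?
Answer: 5879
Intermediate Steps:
h(E) = -6 + E
D(n, j) = -8 + j (D(n, j) = (-6 + j) - 1*2 = (-6 + j) - 2 = -8 + j)
s(b) = -10 (s(b) = -8 - 2 = -10)
(-2129 + s(-53)) + (5326 + 2692) = (-2129 - 10) + (5326 + 2692) = -2139 + 8018 = 5879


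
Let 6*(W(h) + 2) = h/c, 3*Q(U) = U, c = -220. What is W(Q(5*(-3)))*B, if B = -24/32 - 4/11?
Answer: 25823/11616 ≈ 2.2231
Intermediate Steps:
Q(U) = U/3
W(h) = -2 - h/1320 (W(h) = -2 + (h/(-220))/6 = -2 + (h*(-1/220))/6 = -2 + (-h/220)/6 = -2 - h/1320)
B = -49/44 (B = -24*1/32 - 4*1/11 = -¾ - 4/11 = -49/44 ≈ -1.1136)
W(Q(5*(-3)))*B = (-2 - 5*(-3)/3960)*(-49/44) = (-2 - (-15)/3960)*(-49/44) = (-2 - 1/1320*(-5))*(-49/44) = (-2 + 1/264)*(-49/44) = -527/264*(-49/44) = 25823/11616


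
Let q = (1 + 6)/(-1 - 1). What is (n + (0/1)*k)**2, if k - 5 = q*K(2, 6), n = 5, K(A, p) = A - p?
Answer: 25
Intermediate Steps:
q = -7/2 (q = 7/(-2) = 7*(-1/2) = -7/2 ≈ -3.5000)
k = 19 (k = 5 - 7*(2 - 1*6)/2 = 5 - 7*(2 - 6)/2 = 5 - 7/2*(-4) = 5 + 14 = 19)
(n + (0/1)*k)**2 = (5 + (0/1)*19)**2 = (5 + (0*1)*19)**2 = (5 + 0*19)**2 = (5 + 0)**2 = 5**2 = 25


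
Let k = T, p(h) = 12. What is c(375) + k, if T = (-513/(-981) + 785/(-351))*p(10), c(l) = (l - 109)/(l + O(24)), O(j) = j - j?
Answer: -31648234/1594125 ≈ -19.853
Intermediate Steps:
O(j) = 0
c(l) = (-109 + l)/l (c(l) = (l - 109)/(l + 0) = (-109 + l)/l)
T = -262232/12753 (T = (-513/(-981) + 785/(-351))*12 = (-513*(-1/981) + 785*(-1/351))*12 = (57/109 - 785/351)*12 = -65558/38259*12 = -262232/12753 ≈ -20.562)
k = -262232/12753 ≈ -20.562
c(375) + k = (-109 + 375)/375 - 262232/12753 = (1/375)*266 - 262232/12753 = 266/375 - 262232/12753 = -31648234/1594125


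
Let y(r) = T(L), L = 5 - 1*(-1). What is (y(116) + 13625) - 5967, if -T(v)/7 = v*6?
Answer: 7406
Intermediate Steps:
L = 6 (L = 5 + 1 = 6)
T(v) = -42*v (T(v) = -7*v*6 = -42*v)
y(r) = -252 (y(r) = -42*6 = -252)
(y(116) + 13625) - 5967 = (-252 + 13625) - 5967 = 13373 - 5967 = 7406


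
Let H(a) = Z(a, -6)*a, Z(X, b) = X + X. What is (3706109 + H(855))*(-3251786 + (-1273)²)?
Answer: -8430595545863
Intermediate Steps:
Z(X, b) = 2*X
H(a) = 2*a² (H(a) = (2*a)*a = 2*a²)
(3706109 + H(855))*(-3251786 + (-1273)²) = (3706109 + 2*855²)*(-3251786 + (-1273)²) = (3706109 + 2*731025)*(-3251786 + 1620529) = (3706109 + 1462050)*(-1631257) = 5168159*(-1631257) = -8430595545863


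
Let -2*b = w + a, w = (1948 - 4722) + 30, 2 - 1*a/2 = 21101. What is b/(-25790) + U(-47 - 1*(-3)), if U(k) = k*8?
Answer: -9100551/25790 ≈ -352.87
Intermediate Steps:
a = -42198 (a = 4 - 2*21101 = 4 - 42202 = -42198)
w = -2744 (w = -2774 + 30 = -2744)
U(k) = 8*k
b = 22471 (b = -(-2744 - 42198)/2 = -½*(-44942) = 22471)
b/(-25790) + U(-47 - 1*(-3)) = 22471/(-25790) + 8*(-47 - 1*(-3)) = 22471*(-1/25790) + 8*(-47 + 3) = -22471/25790 + 8*(-44) = -22471/25790 - 352 = -9100551/25790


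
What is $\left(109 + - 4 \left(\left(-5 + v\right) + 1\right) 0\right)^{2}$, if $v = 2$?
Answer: $11881$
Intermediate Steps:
$\left(109 + - 4 \left(\left(-5 + v\right) + 1\right) 0\right)^{2} = \left(109 + - 4 \left(\left(-5 + 2\right) + 1\right) 0\right)^{2} = \left(109 + - 4 \left(-3 + 1\right) 0\right)^{2} = \left(109 + \left(-4\right) \left(-2\right) 0\right)^{2} = \left(109 + 8 \cdot 0\right)^{2} = \left(109 + 0\right)^{2} = 109^{2} = 11881$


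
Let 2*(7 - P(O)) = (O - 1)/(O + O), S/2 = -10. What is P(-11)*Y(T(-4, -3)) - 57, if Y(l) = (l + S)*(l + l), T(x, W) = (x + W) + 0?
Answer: 27345/11 ≈ 2485.9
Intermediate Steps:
S = -20 (S = 2*(-10) = -20)
T(x, W) = W + x (T(x, W) = (W + x) + 0 = W + x)
Y(l) = 2*l*(-20 + l) (Y(l) = (l - 20)*(l + l) = (-20 + l)*(2*l) = 2*l*(-20 + l))
P(O) = 7 - (-1 + O)/(4*O) (P(O) = 7 - (O - 1)/(2*(O + O)) = 7 - (-1 + O)/(2*(2*O)) = 7 - (-1 + O)*1/(2*O)/2 = 7 - (-1 + O)/(4*O))
P(-11)*Y(T(-4, -3)) - 57 = ((¼)*(1 + 27*(-11))/(-11))*(2*(-3 - 4)*(-20 + (-3 - 4))) - 57 = ((¼)*(-1/11)*(1 - 297))*(2*(-7)*(-20 - 7)) - 57 = ((¼)*(-1/11)*(-296))*(2*(-7)*(-27)) - 57 = (74/11)*378 - 57 = 27972/11 - 57 = 27345/11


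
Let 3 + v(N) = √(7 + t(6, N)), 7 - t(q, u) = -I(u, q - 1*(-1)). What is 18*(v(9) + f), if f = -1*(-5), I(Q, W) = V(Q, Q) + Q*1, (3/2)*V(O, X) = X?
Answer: 36 + 18*√29 ≈ 132.93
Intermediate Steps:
V(O, X) = 2*X/3
I(Q, W) = 5*Q/3 (I(Q, W) = 2*Q/3 + Q*1 = 2*Q/3 + Q = 5*Q/3)
t(q, u) = 7 + 5*u/3 (t(q, u) = 7 - (-1)*5*u/3 = 7 - (-5)*u/3 = 7 + 5*u/3)
v(N) = -3 + √(14 + 5*N/3) (v(N) = -3 + √(7 + (7 + 5*N/3)) = -3 + √(14 + 5*N/3))
f = 5
18*(v(9) + f) = 18*((-3 + √(126 + 15*9)/3) + 5) = 18*((-3 + √(126 + 135)/3) + 5) = 18*((-3 + √261/3) + 5) = 18*((-3 + (3*√29)/3) + 5) = 18*((-3 + √29) + 5) = 18*(2 + √29) = 36 + 18*√29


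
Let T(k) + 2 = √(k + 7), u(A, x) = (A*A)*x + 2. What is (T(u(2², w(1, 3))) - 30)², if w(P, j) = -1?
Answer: (32 - I*√7)² ≈ 1017.0 - 169.33*I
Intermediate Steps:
u(A, x) = 2 + x*A² (u(A, x) = A²*x + 2 = x*A² + 2 = 2 + x*A²)
T(k) = -2 + √(7 + k) (T(k) = -2 + √(k + 7) = -2 + √(7 + k))
(T(u(2², w(1, 3))) - 30)² = ((-2 + √(7 + (2 - (2²)²))) - 30)² = ((-2 + √(7 + (2 - 1*4²))) - 30)² = ((-2 + √(7 + (2 - 1*16))) - 30)² = ((-2 + √(7 + (2 - 16))) - 30)² = ((-2 + √(7 - 14)) - 30)² = ((-2 + √(-7)) - 30)² = ((-2 + I*√7) - 30)² = (-32 + I*√7)²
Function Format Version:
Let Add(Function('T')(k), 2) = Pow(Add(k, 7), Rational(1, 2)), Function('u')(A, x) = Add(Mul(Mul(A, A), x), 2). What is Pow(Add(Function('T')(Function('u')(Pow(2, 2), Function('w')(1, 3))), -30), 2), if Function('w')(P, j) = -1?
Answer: Pow(Add(32, Mul(-1, I, Pow(7, Rational(1, 2)))), 2) ≈ Add(1017.0, Mul(-169.33, I))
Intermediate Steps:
Function('u')(A, x) = Add(2, Mul(x, Pow(A, 2))) (Function('u')(A, x) = Add(Mul(Pow(A, 2), x), 2) = Add(Mul(x, Pow(A, 2)), 2) = Add(2, Mul(x, Pow(A, 2))))
Function('T')(k) = Add(-2, Pow(Add(7, k), Rational(1, 2))) (Function('T')(k) = Add(-2, Pow(Add(k, 7), Rational(1, 2))) = Add(-2, Pow(Add(7, k), Rational(1, 2))))
Pow(Add(Function('T')(Function('u')(Pow(2, 2), Function('w')(1, 3))), -30), 2) = Pow(Add(Add(-2, Pow(Add(7, Add(2, Mul(-1, Pow(Pow(2, 2), 2)))), Rational(1, 2))), -30), 2) = Pow(Add(Add(-2, Pow(Add(7, Add(2, Mul(-1, Pow(4, 2)))), Rational(1, 2))), -30), 2) = Pow(Add(Add(-2, Pow(Add(7, Add(2, Mul(-1, 16))), Rational(1, 2))), -30), 2) = Pow(Add(Add(-2, Pow(Add(7, Add(2, -16)), Rational(1, 2))), -30), 2) = Pow(Add(Add(-2, Pow(Add(7, -14), Rational(1, 2))), -30), 2) = Pow(Add(Add(-2, Pow(-7, Rational(1, 2))), -30), 2) = Pow(Add(Add(-2, Mul(I, Pow(7, Rational(1, 2)))), -30), 2) = Pow(Add(-32, Mul(I, Pow(7, Rational(1, 2)))), 2)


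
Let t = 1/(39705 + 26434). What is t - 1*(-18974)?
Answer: 1254921387/66139 ≈ 18974.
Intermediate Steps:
t = 1/66139 ≈ 1.5120e-5
t - 1*(-18974) = 1/66139 - 1*(-18974) = 1/66139 + 18974 = 1254921387/66139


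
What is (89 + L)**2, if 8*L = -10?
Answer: 123201/16 ≈ 7700.1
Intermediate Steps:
L = -5/4 (L = (1/8)*(-10) = -5/4 ≈ -1.2500)
(89 + L)**2 = (89 - 5/4)**2 = (351/4)**2 = 123201/16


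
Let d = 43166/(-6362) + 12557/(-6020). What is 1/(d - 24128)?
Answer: -19149620/462211904837 ≈ -4.1430e-5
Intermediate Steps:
d = -169873477/19149620 (d = 43166*(-1/6362) + 12557*(-1/6020) = -21583/3181 - 12557/6020 = -169873477/19149620 ≈ -8.8708)
1/(d - 24128) = 1/(-169873477/19149620 - 24128) = 1/(-462211904837/19149620) = -19149620/462211904837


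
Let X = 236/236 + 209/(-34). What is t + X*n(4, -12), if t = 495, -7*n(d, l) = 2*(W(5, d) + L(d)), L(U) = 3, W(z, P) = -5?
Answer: 8365/17 ≈ 492.06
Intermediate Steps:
n(d, l) = 4/7 (n(d, l) = -2*(-5 + 3)/7 = -2*(-2)/7 = -⅐*(-4) = 4/7)
X = -175/34 (X = 236*(1/236) + 209*(-1/34) = 1 - 209/34 = -175/34 ≈ -5.1471)
t + X*n(4, -12) = 495 - 175/34*4/7 = 495 - 50/17 = 8365/17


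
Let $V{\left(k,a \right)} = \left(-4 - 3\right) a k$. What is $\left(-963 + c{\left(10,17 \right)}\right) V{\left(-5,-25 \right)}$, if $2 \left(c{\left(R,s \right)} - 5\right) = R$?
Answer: $833875$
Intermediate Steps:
$c{\left(R,s \right)} = 5 + \frac{R}{2}$
$V{\left(k,a \right)} = - 7 a k$
$\left(-963 + c{\left(10,17 \right)}\right) V{\left(-5,-25 \right)} = \left(-963 + \left(5 + \frac{1}{2} \cdot 10\right)\right) \left(\left(-7\right) \left(-25\right) \left(-5\right)\right) = \left(-963 + \left(5 + 5\right)\right) \left(-875\right) = \left(-963 + 10\right) \left(-875\right) = \left(-953\right) \left(-875\right) = 833875$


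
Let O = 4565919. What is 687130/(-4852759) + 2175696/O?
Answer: 2473582807598/7385768173507 ≈ 0.33491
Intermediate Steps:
687130/(-4852759) + 2175696/O = 687130/(-4852759) + 2175696/4565919 = 687130*(-1/4852759) + 2175696*(1/4565919) = -687130/4852759 + 725232/1521973 = 2473582807598/7385768173507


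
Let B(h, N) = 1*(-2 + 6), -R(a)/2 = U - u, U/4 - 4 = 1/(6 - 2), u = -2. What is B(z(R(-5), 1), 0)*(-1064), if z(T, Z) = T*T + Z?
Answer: -4256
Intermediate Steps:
U = 17 (U = 16 + 4/(6 - 2) = 16 + 4/4 = 16 + 4*(1/4) = 16 + 1 = 17)
R(a) = -38 (R(a) = -2*(17 - 1*(-2)) = -2*(17 + 2) = -2*19 = -38)
z(T, Z) = Z + T**2 (z(T, Z) = T**2 + Z = Z + T**2)
B(h, N) = 4 (B(h, N) = 1*4 = 4)
B(z(R(-5), 1), 0)*(-1064) = 4*(-1064) = -4256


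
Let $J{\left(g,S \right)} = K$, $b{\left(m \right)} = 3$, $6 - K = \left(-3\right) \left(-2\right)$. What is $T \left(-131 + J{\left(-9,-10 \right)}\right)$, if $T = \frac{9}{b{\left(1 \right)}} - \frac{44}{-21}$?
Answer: $- \frac{14017}{21} \approx -667.48$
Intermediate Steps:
$K = 0$ ($K = 6 - \left(-3\right) \left(-2\right) = 6 - 6 = 0$)
$J{\left(g,S \right)} = 0$
$T = \frac{107}{21}$ ($T = \frac{9}{3} - \frac{44}{-21} = 9 \cdot \frac{1}{3} - - \frac{44}{21} = 3 + \frac{44}{21} = \frac{107}{21} \approx 5.0952$)
$T \left(-131 + J{\left(-9,-10 \right)}\right) = \frac{107 \left(-131 + 0\right)}{21} = \frac{107}{21} \left(-131\right) = - \frac{14017}{21}$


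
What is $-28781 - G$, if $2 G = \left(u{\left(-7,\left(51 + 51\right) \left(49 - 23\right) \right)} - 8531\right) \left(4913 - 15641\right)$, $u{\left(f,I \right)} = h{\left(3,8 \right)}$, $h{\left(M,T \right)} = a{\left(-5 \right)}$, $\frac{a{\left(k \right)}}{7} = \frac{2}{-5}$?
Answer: $- \frac{229020421}{5} \approx -4.5804 \cdot 10^{7}$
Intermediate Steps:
$a{\left(k \right)} = - \frac{14}{5}$ ($a{\left(k \right)} = 7 \frac{2}{-5} = 7 \cdot 2 \left(- \frac{1}{5}\right) = 7 \left(- \frac{2}{5}\right) = - \frac{14}{5}$)
$h{\left(M,T \right)} = - \frac{14}{5}$
$u{\left(f,I \right)} = - \frac{14}{5}$
$G = \frac{228876516}{5}$ ($G = \frac{\left(- \frac{14}{5} - 8531\right) \left(4913 - 15641\right)}{2} = \frac{\left(- \frac{42669}{5}\right) \left(-10728\right)}{2} = \frac{1}{2} \cdot \frac{457753032}{5} = \frac{228876516}{5} \approx 4.5775 \cdot 10^{7}$)
$-28781 - G = -28781 - \frac{228876516}{5} = - \frac{229020421}{5}$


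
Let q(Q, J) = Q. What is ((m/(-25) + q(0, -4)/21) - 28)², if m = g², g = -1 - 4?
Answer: 841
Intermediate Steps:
g = -5
m = 25 (m = (-5)² = 25)
((m/(-25) + q(0, -4)/21) - 28)² = ((25/(-25) + 0/21) - 28)² = ((25*(-1/25) + 0*(1/21)) - 28)² = ((-1 + 0) - 28)² = (-1 - 28)² = (-29)² = 841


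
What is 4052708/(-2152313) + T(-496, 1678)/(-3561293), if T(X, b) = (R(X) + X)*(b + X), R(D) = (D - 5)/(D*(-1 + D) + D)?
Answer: -1620142624507649981/942858438284972672 ≈ -1.7183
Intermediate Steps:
R(D) = (-5 + D)/(D + D*(-1 + D))
T(X, b) = (X + b)*(X + (-5 + X)/X**2) (T(X, b) = ((-5 + X)/X**2 + X)*(b + X) = (X + (-5 + X)/X**2)*(X + b) = (X + b)*(X + (-5 + X)/X**2))
4052708/(-2152313) + T(-496, 1678)/(-3561293) = 4052708/(-2152313) + ((-496*(-5 - 496) + 1678*(-5 - 496) + (-496)**3*(-496 + 1678))/(-496)**2)/(-3561293) = 4052708*(-1/2152313) + ((-496*(-501) + 1678*(-501) - 122023936*1182)/246016)*(-1/3561293) = -4052708/2152313 + ((248496 - 840678 - 144232292352)/246016)*(-1/3561293) = -4052708/2152313 + ((1/246016)*(-144232884534))*(-1/3561293) = -4052708/2152313 - 72116442267/123008*(-1/3561293) = -4052708/2152313 + 72116442267/438067529344 = -1620142624507649981/942858438284972672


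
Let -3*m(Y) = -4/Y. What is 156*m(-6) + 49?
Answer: 43/3 ≈ 14.333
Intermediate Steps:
m(Y) = 4/(3*Y) (m(Y) = -(-4)/(3*Y) = 4/(3*Y))
156*m(-6) + 49 = 156*((4/3)/(-6)) + 49 = 156*((4/3)*(-⅙)) + 49 = 156*(-2/9) + 49 = -104/3 + 49 = 43/3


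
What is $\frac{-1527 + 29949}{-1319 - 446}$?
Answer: $- \frac{28422}{1765} \approx -16.103$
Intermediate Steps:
$\frac{-1527 + 29949}{-1319 - 446} = \frac{28422}{-1765} = 28422 \left(- \frac{1}{1765}\right) = - \frac{28422}{1765}$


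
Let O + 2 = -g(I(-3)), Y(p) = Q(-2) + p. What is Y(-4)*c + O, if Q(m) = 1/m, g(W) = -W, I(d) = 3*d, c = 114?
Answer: -524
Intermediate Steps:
Y(p) = -½ + p (Y(p) = 1/(-2) + p = -½ + p)
O = -11 (O = -2 - (-1)*3*(-3) = -2 - (-1)*(-9) = -2 - 1*9 = -2 - 9 = -11)
Y(-4)*c + O = (-½ - 4)*114 - 11 = -9/2*114 - 11 = -513 - 11 = -524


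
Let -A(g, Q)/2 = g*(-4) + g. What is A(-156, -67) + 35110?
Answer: 34174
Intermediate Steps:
A(g, Q) = 6*g (A(g, Q) = -2*(g*(-4) + g) = -2*(-4*g + g) = -(-6)*g = 6*g)
A(-156, -67) + 35110 = 6*(-156) + 35110 = -936 + 35110 = 34174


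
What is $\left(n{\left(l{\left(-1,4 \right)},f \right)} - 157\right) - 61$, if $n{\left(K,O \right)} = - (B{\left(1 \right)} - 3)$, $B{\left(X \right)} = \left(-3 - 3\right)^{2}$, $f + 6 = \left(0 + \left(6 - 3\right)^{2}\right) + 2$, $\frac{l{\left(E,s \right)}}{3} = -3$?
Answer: $-251$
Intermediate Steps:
$l{\left(E,s \right)} = -9$ ($l{\left(E,s \right)} = 3 \left(-3\right) = -9$)
$f = 5$ ($f = -6 + \left(\left(0 + \left(6 - 3\right)^{2}\right) + 2\right) = -6 + \left(\left(0 + 3^{2}\right) + 2\right) = -6 + \left(\left(0 + 9\right) + 2\right) = -6 + \left(9 + 2\right) = -6 + 11 = 5$)
$B{\left(X \right)} = 36$ ($B{\left(X \right)} = \left(-6\right)^{2} = 36$)
$n{\left(K,O \right)} = -33$ ($n{\left(K,O \right)} = - (36 - 3) = \left(-1\right) 33 = -33$)
$\left(n{\left(l{\left(-1,4 \right)},f \right)} - 157\right) - 61 = \left(-33 - 157\right) - 61 = -190 - 61 = -251$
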